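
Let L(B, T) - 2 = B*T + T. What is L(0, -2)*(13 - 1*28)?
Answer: 0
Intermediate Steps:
L(B, T) = 2 + T + B*T (L(B, T) = 2 + (B*T + T) = 2 + (T + B*T) = 2 + T + B*T)
L(0, -2)*(13 - 1*28) = (2 - 2 + 0*(-2))*(13 - 1*28) = (2 - 2 + 0)*(13 - 28) = 0*(-15) = 0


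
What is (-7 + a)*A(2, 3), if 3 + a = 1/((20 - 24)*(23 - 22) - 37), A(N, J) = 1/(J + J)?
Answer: -137/82 ≈ -1.6707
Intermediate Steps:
A(N, J) = 1/(2*J)
a = -124/41 (a = -3 + 1/((20 - 24)*(23 - 22) - 37) = -3 + 1/(-4*1 - 37) = -3 + 1/(-4 - 37) = -3 + 1/(-41) = -3 - 1/41 = -124/41 ≈ -3.0244)
(-7 + a)*A(2, 3) = (-7 - 124/41)*((½)/3) = -411/(82*3) = -411/41*⅙ = -137/82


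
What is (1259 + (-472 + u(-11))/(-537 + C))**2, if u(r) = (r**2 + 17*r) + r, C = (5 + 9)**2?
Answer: 184786497424/116281 ≈ 1.5891e+6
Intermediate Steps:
C = 196 (C = 14**2 = 196)
u(r) = r**2 + 18*r
(1259 + (-472 + u(-11))/(-537 + C))**2 = (1259 + (-472 - 11*(18 - 11))/(-537 + 196))**2 = (1259 + (-472 - 11*7)/(-341))**2 = (1259 + (-472 - 77)*(-1/341))**2 = (1259 - 549*(-1/341))**2 = (1259 + 549/341)**2 = (429868/341)**2 = 184786497424/116281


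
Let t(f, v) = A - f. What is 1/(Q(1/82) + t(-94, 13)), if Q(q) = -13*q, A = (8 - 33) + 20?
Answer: 82/7285 ≈ 0.011256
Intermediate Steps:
A = -5 (A = -25 + 20 = -5)
t(f, v) = -5 - f
1/(Q(1/82) + t(-94, 13)) = 1/(-13/82 + (-5 - 1*(-94))) = 1/(-13*1/82 + (-5 + 94)) = 1/(-13/82 + 89) = 1/(7285/82) = 82/7285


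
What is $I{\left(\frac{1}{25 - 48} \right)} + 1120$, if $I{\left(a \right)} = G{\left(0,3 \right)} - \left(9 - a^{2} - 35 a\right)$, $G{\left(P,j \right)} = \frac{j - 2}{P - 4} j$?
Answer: $\frac{2346073}{2116} \approx 1108.7$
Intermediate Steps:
$G{\left(P,j \right)} = \frac{j \left(-2 + j\right)}{-4 + P}$ ($G{\left(P,j \right)} = \frac{-2 + j}{-4 + P} j = \frac{j \left(-2 + j\right)}{-4 + P}$)
$I{\left(a \right)} = - \frac{39}{4} + a^{2} + 35 a$ ($I{\left(a \right)} = \frac{3 \left(-2 + 3\right)}{-4 + 0} - \left(9 - a^{2} - 35 a\right) = 3 \frac{1}{-4} \cdot 1 + \left(-9 + a^{2} + 35 a\right) = 3 \left(- \frac{1}{4}\right) 1 + \left(-9 + a^{2} + 35 a\right) = - \frac{3}{4} + \left(-9 + a^{2} + 35 a\right) = - \frac{39}{4} + a^{2} + 35 a$)
$I{\left(\frac{1}{25 - 48} \right)} + 1120 = \left(- \frac{39}{4} + \left(\frac{1}{25 - 48}\right)^{2} + \frac{35}{25 - 48}\right) + 1120 = \left(- \frac{39}{4} + \left(\frac{1}{-23}\right)^{2} + \frac{35}{-23}\right) + 1120 = \left(- \frac{39}{4} + \left(- \frac{1}{23}\right)^{2} + 35 \left(- \frac{1}{23}\right)\right) + 1120 = \left(- \frac{39}{4} + \frac{1}{529} - \frac{35}{23}\right) + 1120 = - \frac{23847}{2116} + 1120 = \frac{2346073}{2116}$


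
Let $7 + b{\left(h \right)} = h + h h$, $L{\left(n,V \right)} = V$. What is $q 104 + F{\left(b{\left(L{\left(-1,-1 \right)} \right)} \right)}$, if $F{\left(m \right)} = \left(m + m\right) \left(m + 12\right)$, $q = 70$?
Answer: $7210$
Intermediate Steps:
$b{\left(h \right)} = -7 + h + h^{2}$ ($b{\left(h \right)} = -7 + \left(h + h h\right) = -7 + \left(h + h^{2}\right) = -7 + h + h^{2}$)
$F{\left(m \right)} = 2 m \left(12 + m\right)$
$q 104 + F{\left(b{\left(L{\left(-1,-1 \right)} \right)} \right)} = 70 \cdot 104 + 2 \left(-7 - 1 + \left(-1\right)^{2}\right) \left(12 - \left(8 - 1\right)\right) = 7280 + 2 \left(-7 - 1 + 1\right) \left(12 - 7\right) = 7280 + 2 \left(-7\right) \left(12 - 7\right) = 7280 + 2 \left(-7\right) 5 = 7280 - 70 = 7210$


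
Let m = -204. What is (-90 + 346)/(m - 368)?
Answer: -64/143 ≈ -0.44755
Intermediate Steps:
(-90 + 346)/(m - 368) = (-90 + 346)/(-204 - 368) = 256/(-572) = 256*(-1/572) = -64/143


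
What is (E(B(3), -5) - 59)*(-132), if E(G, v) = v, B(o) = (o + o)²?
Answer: 8448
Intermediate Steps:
B(o) = 4*o² (B(o) = (2*o)² = 4*o²)
(E(B(3), -5) - 59)*(-132) = (-5 - 59)*(-132) = -64*(-132) = 8448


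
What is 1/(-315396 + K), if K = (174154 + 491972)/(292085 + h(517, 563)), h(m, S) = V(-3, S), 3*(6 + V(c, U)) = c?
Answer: -146039/46059783381 ≈ -3.1706e-6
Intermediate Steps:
V(c, U) = -6 + c/3
h(m, S) = -7 (h(m, S) = -6 + (⅓)*(-3) = -6 - 1 = -7)
K = 333063/146039 (K = (174154 + 491972)/(292085 - 7) = 666126/292078 = 666126*(1/292078) = 333063/146039 ≈ 2.2806)
1/(-315396 + K) = 1/(-315396 + 333063/146039) = 1/(-46059783381/146039) = -146039/46059783381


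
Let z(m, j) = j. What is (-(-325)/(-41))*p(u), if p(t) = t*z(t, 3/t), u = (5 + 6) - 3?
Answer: -975/41 ≈ -23.780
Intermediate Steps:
u = 8 (u = 11 - 3 = 8)
p(t) = 3 (p(t) = t*(3/t) = 3)
(-(-325)/(-41))*p(u) = -(-325)/(-41)*3 = -(-325)*(-1)/41*3 = -13*25/41*3 = -325/41*3 = -975/41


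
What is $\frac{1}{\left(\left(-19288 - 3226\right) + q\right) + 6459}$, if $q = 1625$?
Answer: $- \frac{1}{14430} \approx -6.93 \cdot 10^{-5}$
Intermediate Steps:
$\frac{1}{\left(\left(-19288 - 3226\right) + q\right) + 6459} = \frac{1}{\left(\left(-19288 - 3226\right) + 1625\right) + 6459} = \frac{1}{\left(-22514 + 1625\right) + 6459} = \frac{1}{-20889 + 6459} = \frac{1}{-14430} = - \frac{1}{14430}$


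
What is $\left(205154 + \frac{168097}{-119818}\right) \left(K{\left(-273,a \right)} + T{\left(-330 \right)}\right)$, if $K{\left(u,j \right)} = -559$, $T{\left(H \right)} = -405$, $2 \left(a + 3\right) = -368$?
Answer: $- \frac{11848029407750}{59909} \approx -1.9777 \cdot 10^{8}$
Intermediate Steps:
$a = -187$ ($a = -3 + \frac{1}{2} \left(-368\right) = -3 - 184 = -187$)
$\left(205154 + \frac{168097}{-119818}\right) \left(K{\left(-273,a \right)} + T{\left(-330 \right)}\right) = \left(205154 + \frac{168097}{-119818}\right) \left(-559 - 405\right) = \left(205154 + 168097 \left(- \frac{1}{119818}\right)\right) \left(-964\right) = \left(205154 - \frac{168097}{119818}\right) \left(-964\right) = \frac{24580973875}{119818} \left(-964\right) = - \frac{11848029407750}{59909}$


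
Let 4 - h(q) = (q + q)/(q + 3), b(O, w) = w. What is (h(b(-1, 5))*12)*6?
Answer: 198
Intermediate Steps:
h(q) = 4 - 2*q/(3 + q) (h(q) = 4 - (q + q)/(q + 3) = 4 - 2*q/(3 + q))
(h(b(-1, 5))*12)*6 = ((2*(6 + 5)/(3 + 5))*12)*6 = ((2*11/8)*12)*6 = ((2*(⅛)*11)*12)*6 = ((11/4)*12)*6 = 33*6 = 198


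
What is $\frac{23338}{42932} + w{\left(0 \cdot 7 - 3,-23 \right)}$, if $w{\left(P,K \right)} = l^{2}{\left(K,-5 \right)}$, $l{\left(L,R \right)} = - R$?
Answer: $\frac{548319}{21466} \approx 25.544$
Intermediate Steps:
$w{\left(P,K \right)} = 25$ ($w{\left(P,K \right)} = \left(\left(-1\right) \left(-5\right)\right)^{2} = 5^{2} = 25$)
$\frac{23338}{42932} + w{\left(0 \cdot 7 - 3,-23 \right)} = \frac{23338}{42932} + 25 = 23338 \cdot \frac{1}{42932} + 25 = \frac{11669}{21466} + 25 = \frac{548319}{21466}$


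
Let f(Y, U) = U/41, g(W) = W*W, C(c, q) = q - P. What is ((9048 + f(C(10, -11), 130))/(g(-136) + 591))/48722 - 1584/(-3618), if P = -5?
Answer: 1677679387805/3831887052087 ≈ 0.43782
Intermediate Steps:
C(c, q) = 5 + q (C(c, q) = q - 1*(-5) = q + 5 = 5 + q)
g(W) = W²
f(Y, U) = U/41 (f(Y, U) = U*(1/41) = U/41)
((9048 + f(C(10, -11), 130))/(g(-136) + 591))/48722 - 1584/(-3618) = ((9048 + (1/41)*130)/((-136)² + 591))/48722 - 1584/(-3618) = ((9048 + 130/41)/(18496 + 591))*(1/48722) - 1584*(-1/3618) = ((371098/41)/19087)*(1/48722) + 88/201 = ((371098/41)*(1/19087))*(1/48722) + 88/201 = (371098/782567)*(1/48722) + 88/201 = 185549/19064114687 + 88/201 = 1677679387805/3831887052087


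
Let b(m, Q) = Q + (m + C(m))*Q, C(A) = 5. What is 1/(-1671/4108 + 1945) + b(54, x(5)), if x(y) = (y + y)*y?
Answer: 23965171108/7988389 ≈ 3000.0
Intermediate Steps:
x(y) = 2*y² (x(y) = (2*y)*y = 2*y²)
b(m, Q) = Q + Q*(5 + m) (b(m, Q) = Q + (m + 5)*Q = Q + (5 + m)*Q = Q + Q*(5 + m))
1/(-1671/4108 + 1945) + b(54, x(5)) = 1/(-1671/4108 + 1945) + (2*5²)*(6 + 54) = 1/(-1671*1/4108 + 1945) + (2*25)*60 = 1/(-1671/4108 + 1945) + 50*60 = 1/(7988389/4108) + 3000 = 4108/7988389 + 3000 = 23965171108/7988389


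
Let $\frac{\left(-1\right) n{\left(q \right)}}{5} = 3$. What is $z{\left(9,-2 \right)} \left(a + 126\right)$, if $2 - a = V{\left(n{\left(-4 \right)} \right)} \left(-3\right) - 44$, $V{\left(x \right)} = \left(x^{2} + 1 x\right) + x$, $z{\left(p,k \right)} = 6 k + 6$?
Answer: $-4542$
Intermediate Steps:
$n{\left(q \right)} = -15$ ($n{\left(q \right)} = \left(-5\right) 3 = -15$)
$z{\left(p,k \right)} = 6 + 6 k$
$V{\left(x \right)} = x^{2} + 2 x$ ($V{\left(x \right)} = \left(x^{2} + x\right) + x = \left(x + x^{2}\right) + x = x^{2} + 2 x$)
$a = 631$ ($a = 2 - \left(- 15 \left(2 - 15\right) \left(-3\right) - 44\right) = 2 - \left(\left(-15\right) \left(-13\right) \left(-3\right) - 44\right) = 2 - \left(195 \left(-3\right) - 44\right) = 2 - \left(-585 - 44\right) = 2 - -629 = 2 + 629 = 631$)
$z{\left(9,-2 \right)} \left(a + 126\right) = \left(6 + 6 \left(-2\right)\right) \left(631 + 126\right) = \left(6 - 12\right) 757 = \left(-6\right) 757 = -4542$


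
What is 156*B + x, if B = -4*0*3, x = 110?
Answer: 110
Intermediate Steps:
B = 0 (B = 0*3 = 0)
156*B + x = 156*0 + 110 = 0 + 110 = 110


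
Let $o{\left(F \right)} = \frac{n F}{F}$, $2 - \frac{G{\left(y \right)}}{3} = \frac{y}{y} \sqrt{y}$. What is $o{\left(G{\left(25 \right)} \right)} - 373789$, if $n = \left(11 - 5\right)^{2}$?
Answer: $-373753$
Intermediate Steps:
$G{\left(y \right)} = 6 - 3 \sqrt{y}$ ($G{\left(y \right)} = 6 - 3 \frac{y}{y} \sqrt{y} = 6 - 3 \cdot 1 \sqrt{y} = 6 - 3 \sqrt{y}$)
$n = 36$ ($n = 6^{2} = 36$)
$o{\left(F \right)} = 36$ ($o{\left(F \right)} = \frac{36 F}{F} = 36$)
$o{\left(G{\left(25 \right)} \right)} - 373789 = 36 - 373789 = -373753$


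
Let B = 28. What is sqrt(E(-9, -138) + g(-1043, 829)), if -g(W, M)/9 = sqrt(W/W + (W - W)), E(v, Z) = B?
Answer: sqrt(19) ≈ 4.3589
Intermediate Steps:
E(v, Z) = 28
g(W, M) = -9 (g(W, M) = -9*sqrt(W/W + (W - W)) = -9*sqrt(1 + 0) = -9*sqrt(1) = -9*1 = -9)
sqrt(E(-9, -138) + g(-1043, 829)) = sqrt(28 - 9) = sqrt(19)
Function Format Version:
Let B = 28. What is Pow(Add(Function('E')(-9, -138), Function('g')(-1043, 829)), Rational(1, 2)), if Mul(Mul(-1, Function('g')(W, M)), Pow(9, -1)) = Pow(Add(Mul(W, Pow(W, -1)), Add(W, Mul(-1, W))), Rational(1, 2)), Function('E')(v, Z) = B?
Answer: Pow(19, Rational(1, 2)) ≈ 4.3589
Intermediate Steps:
Function('E')(v, Z) = 28
Function('g')(W, M) = -9 (Function('g')(W, M) = Mul(-9, Pow(Add(Mul(W, Pow(W, -1)), Add(W, Mul(-1, W))), Rational(1, 2))) = Mul(-9, Pow(Add(1, 0), Rational(1, 2))) = Mul(-9, Pow(1, Rational(1, 2))) = Mul(-9, 1) = -9)
Pow(Add(Function('E')(-9, -138), Function('g')(-1043, 829)), Rational(1, 2)) = Pow(Add(28, -9), Rational(1, 2)) = Pow(19, Rational(1, 2))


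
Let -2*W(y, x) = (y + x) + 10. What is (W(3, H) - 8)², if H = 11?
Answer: 400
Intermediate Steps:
W(y, x) = -5 - x/2 - y/2 (W(y, x) = -((y + x) + 10)/2 = -((x + y) + 10)/2 = -(10 + x + y)/2 = -5 - x/2 - y/2)
(W(3, H) - 8)² = ((-5 - ½*11 - ½*3) - 8)² = ((-5 - 11/2 - 3/2) - 8)² = (-12 - 8)² = (-20)² = 400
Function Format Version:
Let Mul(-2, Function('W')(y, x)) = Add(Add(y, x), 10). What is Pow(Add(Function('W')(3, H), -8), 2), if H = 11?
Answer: 400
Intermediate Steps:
Function('W')(y, x) = Add(-5, Mul(Rational(-1, 2), x), Mul(Rational(-1, 2), y)) (Function('W')(y, x) = Mul(Rational(-1, 2), Add(Add(y, x), 10)) = Mul(Rational(-1, 2), Add(Add(x, y), 10)) = Mul(Rational(-1, 2), Add(10, x, y)) = Add(-5, Mul(Rational(-1, 2), x), Mul(Rational(-1, 2), y)))
Pow(Add(Function('W')(3, H), -8), 2) = Pow(Add(Add(-5, Mul(Rational(-1, 2), 11), Mul(Rational(-1, 2), 3)), -8), 2) = Pow(Add(Add(-5, Rational(-11, 2), Rational(-3, 2)), -8), 2) = Pow(Add(-12, -8), 2) = Pow(-20, 2) = 400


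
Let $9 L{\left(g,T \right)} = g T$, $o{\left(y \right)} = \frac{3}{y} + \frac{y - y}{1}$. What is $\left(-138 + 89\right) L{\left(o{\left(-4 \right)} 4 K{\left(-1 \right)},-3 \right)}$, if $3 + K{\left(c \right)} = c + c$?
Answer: $245$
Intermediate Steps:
$K{\left(c \right)} = -3 + 2 c$ ($K{\left(c \right)} = -3 + \left(c + c\right) = -3 + 2 c$)
$o{\left(y \right)} = \frac{3}{y}$ ($o{\left(y \right)} = \frac{3}{y} + 0 \cdot 1 = \frac{3}{y} + 0 = \frac{3}{y}$)
$L{\left(g,T \right)} = \frac{T g}{9}$ ($L{\left(g,T \right)} = \frac{g T}{9} = \frac{T g}{9}$)
$\left(-138 + 89\right) L{\left(o{\left(-4 \right)} 4 K{\left(-1 \right)},-3 \right)} = \left(-138 + 89\right) \frac{1}{9} \left(-3\right) \frac{3}{-4} \cdot 4 \left(-3 + 2 \left(-1\right)\right) = - 49 \cdot \frac{1}{9} \left(-3\right) 3 \left(- \frac{1}{4}\right) 4 \left(-3 - 2\right) = - 49 \cdot \frac{1}{9} \left(-3\right) \left(- \frac{3}{4}\right) 4 \left(-5\right) = - 49 \cdot \frac{1}{9} \left(-3\right) \left(\left(-3\right) \left(-5\right)\right) = - 49 \cdot \frac{1}{9} \left(-3\right) 15 = \left(-49\right) \left(-5\right) = 245$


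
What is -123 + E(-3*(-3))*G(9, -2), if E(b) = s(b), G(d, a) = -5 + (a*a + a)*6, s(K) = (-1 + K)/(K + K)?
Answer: -1079/9 ≈ -119.89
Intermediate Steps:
s(K) = (-1 + K)/(2*K) (s(K) = (-1 + K)/((2*K)) = (-1 + K)*(1/(2*K)) = (-1 + K)/(2*K))
G(d, a) = -5 + 6*a + 6*a**2 (G(d, a) = -5 + (a**2 + a)*6 = -5 + (a + a**2)*6 = -5 + (6*a + 6*a**2) = -5 + 6*a + 6*a**2)
E(b) = (-1 + b)/(2*b)
-123 + E(-3*(-3))*G(9, -2) = -123 + ((-1 - 3*(-3))/(2*((-3*(-3)))))*(-5 + 6*(-2) + 6*(-2)**2) = -123 + ((1/2)*(-1 + 9)/9)*(-5 - 12 + 6*4) = -123 + ((1/2)*(1/9)*8)*(-5 - 12 + 24) = -123 + (4/9)*7 = -123 + 28/9 = -1079/9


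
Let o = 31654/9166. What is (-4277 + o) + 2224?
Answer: -9393072/4583 ≈ -2049.5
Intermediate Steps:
o = 15827/4583 (o = 31654*(1/9166) = 15827/4583 ≈ 3.4534)
(-4277 + o) + 2224 = (-4277 + 15827/4583) + 2224 = -19585664/4583 + 2224 = -9393072/4583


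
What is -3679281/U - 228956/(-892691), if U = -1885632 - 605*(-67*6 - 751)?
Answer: 3556476103223/1060576718297 ≈ 3.3533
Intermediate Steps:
U = -1188067 (U = -1885632 - 605*(-402 - 751) = -1885632 - 605*(-1153) = -1885632 - 1*(-697565) = -1885632 + 697565 = -1188067)
-3679281/U - 228956/(-892691) = -3679281/(-1188067) - 228956/(-892691) = -3679281*(-1/1188067) - 228956*(-1/892691) = 3679281/1188067 + 228956/892691 = 3556476103223/1060576718297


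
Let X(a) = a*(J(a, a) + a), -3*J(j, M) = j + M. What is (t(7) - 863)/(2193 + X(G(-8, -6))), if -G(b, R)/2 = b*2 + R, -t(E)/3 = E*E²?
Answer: -5676/8515 ≈ -0.66659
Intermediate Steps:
t(E) = -3*E³ (t(E) = -3*E*E² = -3*E³)
G(b, R) = -4*b - 2*R (G(b, R) = -2*(b*2 + R) = -2*(2*b + R) = -2*(R + 2*b) = -4*b - 2*R)
J(j, M) = -M/3 - j/3 (J(j, M) = -(j + M)/3 = -(M + j)/3 = -M/3 - j/3)
X(a) = a²/3 (X(a) = a*((-a/3 - a/3) + a) = a*(-2*a/3 + a) = a*(a/3) = a²/3)
(t(7) - 863)/(2193 + X(G(-8, -6))) = (-3*7³ - 863)/(2193 + (-4*(-8) - 2*(-6))²/3) = (-3*343 - 863)/(2193 + (32 + 12)²/3) = (-1029 - 863)/(2193 + (⅓)*44²) = -1892/(2193 + (⅓)*1936) = -1892/(2193 + 1936/3) = -1892/8515/3 = -1892*3/8515 = -5676/8515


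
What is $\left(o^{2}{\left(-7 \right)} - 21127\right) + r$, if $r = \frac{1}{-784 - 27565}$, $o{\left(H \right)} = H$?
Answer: $- \frac{597540223}{28349} \approx -21078.0$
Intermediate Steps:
$r = - \frac{1}{28349}$ ($r = \frac{1}{-28349} = - \frac{1}{28349} \approx -3.5275 \cdot 10^{-5}$)
$\left(o^{2}{\left(-7 \right)} - 21127\right) + r = \left(\left(-7\right)^{2} - 21127\right) - \frac{1}{28349} = \left(49 - 21127\right) - \frac{1}{28349} = -21078 - \frac{1}{28349} = - \frac{597540223}{28349}$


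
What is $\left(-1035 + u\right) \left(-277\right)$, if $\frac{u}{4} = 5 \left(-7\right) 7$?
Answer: $558155$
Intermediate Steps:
$u = -980$ ($u = 4 \cdot 5 \left(-7\right) 7 = 4 \left(\left(-35\right) 7\right) = 4 \left(-245\right) = -980$)
$\left(-1035 + u\right) \left(-277\right) = \left(-1035 - 980\right) \left(-277\right) = \left(-2015\right) \left(-277\right) = 558155$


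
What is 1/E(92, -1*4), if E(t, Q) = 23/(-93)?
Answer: -93/23 ≈ -4.0435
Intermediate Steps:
E(t, Q) = -23/93 (E(t, Q) = 23*(-1/93) = -23/93)
1/E(92, -1*4) = 1/(-23/93) = -93/23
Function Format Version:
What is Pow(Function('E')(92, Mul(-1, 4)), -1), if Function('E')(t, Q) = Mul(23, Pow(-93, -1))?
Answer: Rational(-93, 23) ≈ -4.0435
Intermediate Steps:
Function('E')(t, Q) = Rational(-23, 93) (Function('E')(t, Q) = Mul(23, Rational(-1, 93)) = Rational(-23, 93))
Pow(Function('E')(92, Mul(-1, 4)), -1) = Pow(Rational(-23, 93), -1) = Rational(-93, 23)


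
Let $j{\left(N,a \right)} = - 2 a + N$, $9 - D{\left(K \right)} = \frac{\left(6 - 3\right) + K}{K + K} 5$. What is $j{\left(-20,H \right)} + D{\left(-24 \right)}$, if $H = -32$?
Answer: $\frac{813}{16} \approx 50.813$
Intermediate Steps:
$D{\left(K \right)} = 9 - \frac{5 \left(3 + K\right)}{2 K}$ ($D{\left(K \right)} = 9 - \frac{\left(6 - 3\right) + K}{K + K} 5 = 9 - \frac{3 + K}{2 K} 5 = 9 - \frac{5 \left(3 + K\right)}{2 K}$)
$j{\left(N,a \right)} = N - 2 a$
$j{\left(-20,H \right)} + D{\left(-24 \right)} = \left(-20 - -64\right) + \frac{-15 + 13 \left(-24\right)}{2 \left(-24\right)} = \left(-20 + 64\right) + \frac{1}{2} \left(- \frac{1}{24}\right) \left(-15 - 312\right) = 44 + \frac{1}{2} \left(- \frac{1}{24}\right) \left(-327\right) = 44 + \frac{109}{16} = \frac{813}{16}$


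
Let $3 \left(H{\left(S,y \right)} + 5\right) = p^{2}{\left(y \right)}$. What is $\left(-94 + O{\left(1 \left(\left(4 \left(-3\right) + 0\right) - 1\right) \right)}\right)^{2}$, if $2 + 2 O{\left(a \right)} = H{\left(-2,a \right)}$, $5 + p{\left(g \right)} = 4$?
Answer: $\frac{85264}{9} \approx 9473.8$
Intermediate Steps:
$p{\left(g \right)} = -1$ ($p{\left(g \right)} = -5 + 4 = -1$)
$H{\left(S,y \right)} = - \frac{14}{3}$ ($H{\left(S,y \right)} = -5 + \frac{\left(-1\right)^{2}}{3} = -5 + \frac{1}{3} \cdot 1 = -5 + \frac{1}{3} = - \frac{14}{3}$)
$O{\left(a \right)} = - \frac{10}{3}$ ($O{\left(a \right)} = -1 + \frac{1}{2} \left(- \frac{14}{3}\right) = -1 - \frac{7}{3} = - \frac{10}{3}$)
$\left(-94 + O{\left(1 \left(\left(4 \left(-3\right) + 0\right) - 1\right) \right)}\right)^{2} = \left(-94 - \frac{10}{3}\right)^{2} = \left(- \frac{292}{3}\right)^{2} = \frac{85264}{9}$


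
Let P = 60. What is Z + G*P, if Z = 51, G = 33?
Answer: 2031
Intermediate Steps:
Z + G*P = 51 + 33*60 = 51 + 1980 = 2031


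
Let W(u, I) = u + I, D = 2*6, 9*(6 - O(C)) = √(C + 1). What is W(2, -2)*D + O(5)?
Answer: 6 - √6/9 ≈ 5.7278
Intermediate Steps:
O(C) = 6 - √(1 + C)/9 (O(C) = 6 - √(C + 1)/9 = 6 - √(1 + C)/9)
D = 12
W(u, I) = I + u
W(2, -2)*D + O(5) = (-2 + 2)*12 + (6 - √(1 + 5)/9) = 0*12 + (6 - √6/9) = 0 + (6 - √6/9) = 6 - √6/9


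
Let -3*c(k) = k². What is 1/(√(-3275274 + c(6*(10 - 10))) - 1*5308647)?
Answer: -1769549/9393912081961 - I*√3275274/28181736245883 ≈ -1.8837e-7 - 6.4218e-11*I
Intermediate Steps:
c(k) = -k²/3
1/(√(-3275274 + c(6*(10 - 10))) - 1*5308647) = 1/(√(-3275274 - 36*(10 - 10)²/3) - 1*5308647) = 1/(√(-3275274 - (6*0)²/3) - 5308647) = 1/(√(-3275274 - ⅓*0²) - 5308647) = 1/(√(-3275274 - ⅓*0) - 5308647) = 1/(√(-3275274 + 0) - 5308647) = 1/(√(-3275274) - 5308647) = 1/(I*√3275274 - 5308647) = 1/(-5308647 + I*√3275274)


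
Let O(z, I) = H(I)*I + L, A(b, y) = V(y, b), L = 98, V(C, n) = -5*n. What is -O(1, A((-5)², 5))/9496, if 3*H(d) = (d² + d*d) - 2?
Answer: 650951/4748 ≈ 137.10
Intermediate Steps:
H(d) = -⅔ + 2*d²/3 (H(d) = ((d² + d*d) - 2)/3 = ((d² + d²) - 2)/3 = (2*d² - 2)/3 = (-2 + 2*d²)/3 = -⅔ + 2*d²/3)
A(b, y) = -5*b
O(z, I) = 98 + I*(-⅔ + 2*I²/3) (O(z, I) = (-⅔ + 2*I²/3)*I + 98 = I*(-⅔ + 2*I²/3) + 98 = 98 + I*(-⅔ + 2*I²/3))
-O(1, A((-5)², 5))/9496 = -(98 + 2*(-5*(-5)²)*(-1 + (-5*(-5)²)²)/3)/9496 = -(98 + 2*(-5*25)*(-1 + (-5*25)²)/3)/9496 = -(98 + (⅔)*(-125)*(-1 + (-125)²))/9496 = -(98 + (⅔)*(-125)*(-1 + 15625))/9496 = -(98 + (⅔)*(-125)*15624)/9496 = -(98 - 1302000)/9496 = -(-1301902)/9496 = -1*(-650951/4748) = 650951/4748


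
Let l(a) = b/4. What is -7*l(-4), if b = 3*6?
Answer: -63/2 ≈ -31.500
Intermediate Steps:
b = 18
l(a) = 9/2 (l(a) = 18/4 = 18*(¼) = 9/2)
-7*l(-4) = -7*9/2 = -63/2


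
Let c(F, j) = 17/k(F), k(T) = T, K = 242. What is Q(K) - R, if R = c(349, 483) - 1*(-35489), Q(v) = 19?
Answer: -12379047/349 ≈ -35470.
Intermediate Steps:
c(F, j) = 17/F
R = 12385678/349 (R = 17/349 - 1*(-35489) = 17*(1/349) + 35489 = 17/349 + 35489 = 12385678/349 ≈ 35489.)
Q(K) - R = 19 - 1*12385678/349 = 19 - 12385678/349 = -12379047/349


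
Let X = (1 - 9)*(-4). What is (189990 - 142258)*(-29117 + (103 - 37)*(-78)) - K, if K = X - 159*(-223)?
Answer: -1635572469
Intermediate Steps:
X = 32 (X = -8*(-4) = 32)
K = 35489 (K = 32 - 159*(-223) = 32 + 35457 = 35489)
(189990 - 142258)*(-29117 + (103 - 37)*(-78)) - K = (189990 - 142258)*(-29117 + (103 - 37)*(-78)) - 1*35489 = 47732*(-29117 + 66*(-78)) - 35489 = 47732*(-29117 - 5148) - 35489 = 47732*(-34265) - 35489 = -1635536980 - 35489 = -1635572469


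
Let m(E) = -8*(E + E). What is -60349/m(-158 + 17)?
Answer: -60349/2256 ≈ -26.750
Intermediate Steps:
m(E) = -16*E
-60349/m(-158 + 17) = -60349*(-1/(16*(-158 + 17))) = -60349/((-16*(-141))) = -60349/2256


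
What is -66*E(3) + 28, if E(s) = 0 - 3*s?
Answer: 622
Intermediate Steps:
E(s) = -3*s
-66*E(3) + 28 = -(-198)*3 + 28 = -66*(-9) + 28 = 594 + 28 = 622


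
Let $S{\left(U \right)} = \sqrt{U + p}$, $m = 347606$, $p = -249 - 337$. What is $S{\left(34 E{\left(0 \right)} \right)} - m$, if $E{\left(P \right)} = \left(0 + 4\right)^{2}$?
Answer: $-347606 + i \sqrt{42} \approx -3.4761 \cdot 10^{5} + 6.4807 i$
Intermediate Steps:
$p = -586$
$E{\left(P \right)} = 16$ ($E{\left(P \right)} = 4^{2} = 16$)
$S{\left(U \right)} = \sqrt{-586 + U}$ ($S{\left(U \right)} = \sqrt{U - 586} = \sqrt{-586 + U}$)
$S{\left(34 E{\left(0 \right)} \right)} - m = \sqrt{-586 + 34 \cdot 16} - 347606 = \sqrt{-586 + 544} - 347606 = \sqrt{-42} - 347606 = i \sqrt{42} - 347606 = -347606 + i \sqrt{42}$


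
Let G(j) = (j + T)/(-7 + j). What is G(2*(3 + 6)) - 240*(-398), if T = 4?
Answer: 95522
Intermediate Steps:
G(j) = (4 + j)/(-7 + j) (G(j) = (j + 4)/(-7 + j) = (4 + j)/(-7 + j))
G(2*(3 + 6)) - 240*(-398) = (4 + 2*(3 + 6))/(-7 + 2*(3 + 6)) - 240*(-398) = (4 + 2*9)/(-7 + 2*9) + 95520 = (4 + 18)/(-7 + 18) + 95520 = 22/11 + 95520 = (1/11)*22 + 95520 = 2 + 95520 = 95522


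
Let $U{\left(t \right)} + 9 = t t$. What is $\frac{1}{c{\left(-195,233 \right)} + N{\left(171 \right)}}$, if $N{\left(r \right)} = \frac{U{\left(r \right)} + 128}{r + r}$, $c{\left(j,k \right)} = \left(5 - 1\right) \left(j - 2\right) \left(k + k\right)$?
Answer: $- \frac{171}{62777888} \approx -2.7239 \cdot 10^{-6}$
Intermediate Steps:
$U{\left(t \right)} = -9 + t^{2}$ ($U{\left(t \right)} = -9 + t t = -9 + t^{2}$)
$c{\left(j,k \right)} = 8 k \left(-2 + j\right)$ ($c{\left(j,k \right)} = 4 \left(-2 + j\right) 2 k = 4 \cdot 2 k \left(-2 + j\right) = 8 k \left(-2 + j\right)$)
$N{\left(r \right)} = \frac{119 + r^{2}}{2 r}$ ($N{\left(r \right)} = \frac{\left(-9 + r^{2}\right) + 128}{r + r} = \frac{119 + r^{2}}{2 r}$)
$\frac{1}{c{\left(-195,233 \right)} + N{\left(171 \right)}} = \frac{1}{8 \cdot 233 \left(-2 - 195\right) + \frac{119 + 171^{2}}{2 \cdot 171}} = \frac{1}{8 \cdot 233 \left(-197\right) + \frac{1}{2} \cdot \frac{1}{171} \left(119 + 29241\right)} = \frac{1}{-367208 + \frac{1}{2} \cdot \frac{1}{171} \cdot 29360} = \frac{1}{-367208 + \frac{14680}{171}} = \frac{1}{- \frac{62777888}{171}} = - \frac{171}{62777888}$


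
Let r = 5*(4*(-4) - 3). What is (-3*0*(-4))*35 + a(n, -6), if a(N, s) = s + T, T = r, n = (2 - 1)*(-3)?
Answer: -101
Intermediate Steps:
n = -3 (n = 1*(-3) = -3)
r = -95 (r = 5*(-16 - 3) = 5*(-19) = -95)
T = -95
a(N, s) = -95 + s (a(N, s) = s - 95 = -95 + s)
(-3*0*(-4))*35 + a(n, -6) = (-3*0*(-4))*35 + (-95 - 6) = (0*(-4))*35 - 101 = 0*35 - 101 = 0 - 101 = -101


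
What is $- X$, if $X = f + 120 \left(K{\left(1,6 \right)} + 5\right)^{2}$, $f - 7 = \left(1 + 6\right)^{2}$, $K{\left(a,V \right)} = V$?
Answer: $-14576$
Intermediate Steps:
$f = 56$ ($f = 7 + \left(1 + 6\right)^{2} = 7 + 7^{2} = 7 + 49 = 56$)
$X = 14576$ ($X = 56 + 120 \left(6 + 5\right)^{2} = 56 + 120 \cdot 11^{2} = 56 + 120 \cdot 121 = 56 + 14520 = 14576$)
$- X = \left(-1\right) 14576 = -14576$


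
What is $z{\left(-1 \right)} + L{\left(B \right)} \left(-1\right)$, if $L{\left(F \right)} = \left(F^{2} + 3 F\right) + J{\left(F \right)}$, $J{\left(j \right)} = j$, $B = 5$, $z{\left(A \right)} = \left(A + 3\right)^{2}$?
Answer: $-41$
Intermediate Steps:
$z{\left(A \right)} = \left(3 + A\right)^{2}$
$L{\left(F \right)} = F^{2} + 4 F$ ($L{\left(F \right)} = \left(F^{2} + 3 F\right) + F = F^{2} + 4 F$)
$z{\left(-1 \right)} + L{\left(B \right)} \left(-1\right) = \left(3 - 1\right)^{2} + 5 \left(4 + 5\right) \left(-1\right) = 2^{2} + 5 \cdot 9 \left(-1\right) = 4 + 45 \left(-1\right) = 4 - 45 = -41$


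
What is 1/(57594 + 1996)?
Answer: 1/59590 ≈ 1.6781e-5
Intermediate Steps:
1/(57594 + 1996) = 1/59590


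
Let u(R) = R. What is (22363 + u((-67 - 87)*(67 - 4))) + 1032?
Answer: 13693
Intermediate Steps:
(22363 + u((-67 - 87)*(67 - 4))) + 1032 = (22363 + (-67 - 87)*(67 - 4)) + 1032 = (22363 - 154*63) + 1032 = (22363 - 9702) + 1032 = 12661 + 1032 = 13693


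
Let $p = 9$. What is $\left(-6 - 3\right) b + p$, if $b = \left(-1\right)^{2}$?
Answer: $0$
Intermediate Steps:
$b = 1$
$\left(-6 - 3\right) b + p = \left(-6 - 3\right) 1 + 9 = \left(-9\right) 1 + 9 = -9 + 9 = 0$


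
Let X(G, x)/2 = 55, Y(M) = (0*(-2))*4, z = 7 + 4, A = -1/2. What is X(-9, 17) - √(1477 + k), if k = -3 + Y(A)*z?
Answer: 110 - √1474 ≈ 71.607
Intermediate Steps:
A = -½ (A = -1*½ = -½ ≈ -0.50000)
z = 11
Y(M) = 0 (Y(M) = 0*4 = 0)
X(G, x) = 110 (X(G, x) = 2*55 = 110)
k = -3 (k = -3 + 0*11 = -3 + 0 = -3)
X(-9, 17) - √(1477 + k) = 110 - √(1477 - 3) = 110 - √1474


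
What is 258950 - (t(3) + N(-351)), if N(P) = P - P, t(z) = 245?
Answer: 258705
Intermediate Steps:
N(P) = 0
258950 - (t(3) + N(-351)) = 258950 - (245 + 0) = 258950 - 1*245 = 258950 - 245 = 258705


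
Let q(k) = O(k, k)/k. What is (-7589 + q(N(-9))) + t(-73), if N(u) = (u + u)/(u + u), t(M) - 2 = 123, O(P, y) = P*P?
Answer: -7463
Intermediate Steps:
O(P, y) = P**2
t(M) = 125 (t(M) = 2 + 123 = 125)
N(u) = 1 (N(u) = (2*u)/((2*u)) = (2*u)*(1/(2*u)) = 1)
q(k) = k (q(k) = k**2/k = k)
(-7589 + q(N(-9))) + t(-73) = (-7589 + 1) + 125 = -7588 + 125 = -7463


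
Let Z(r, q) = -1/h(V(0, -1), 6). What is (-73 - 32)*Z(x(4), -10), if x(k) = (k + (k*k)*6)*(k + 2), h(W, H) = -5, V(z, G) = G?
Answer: -21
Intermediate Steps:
x(k) = (2 + k)*(k + 6*k²) (x(k) = (k + k²*6)*(2 + k) = (k + 6*k²)*(2 + k) = (2 + k)*(k + 6*k²))
Z(r, q) = ⅕ (Z(r, q) = -1/(-5) = -1*(-⅕) = ⅕)
(-73 - 32)*Z(x(4), -10) = (-73 - 32)*(⅕) = -105*⅕ = -21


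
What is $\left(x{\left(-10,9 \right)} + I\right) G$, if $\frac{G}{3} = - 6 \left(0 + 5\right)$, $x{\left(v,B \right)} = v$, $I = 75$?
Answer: $-5850$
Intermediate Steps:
$G = -90$ ($G = 3 \left(- 6 \left(0 + 5\right)\right) = 3 \left(\left(-6\right) 5\right) = 3 \left(-30\right) = -90$)
$\left(x{\left(-10,9 \right)} + I\right) G = \left(-10 + 75\right) \left(-90\right) = 65 \left(-90\right) = -5850$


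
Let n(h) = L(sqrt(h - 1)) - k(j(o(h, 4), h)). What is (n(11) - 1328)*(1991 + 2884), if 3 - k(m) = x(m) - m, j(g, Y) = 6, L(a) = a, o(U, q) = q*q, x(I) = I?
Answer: -6488625 + 4875*sqrt(10) ≈ -6.4732e+6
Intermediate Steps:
o(U, q) = q**2
k(m) = 3 (k(m) = 3 - (m - m) = 3 - 1*0 = 3 + 0 = 3)
n(h) = -3 + sqrt(-1 + h) (n(h) = sqrt(h - 1) - 1*3 = sqrt(-1 + h) - 3 = -3 + sqrt(-1 + h))
(n(11) - 1328)*(1991 + 2884) = ((-3 + sqrt(-1 + 11)) - 1328)*(1991 + 2884) = ((-3 + sqrt(10)) - 1328)*4875 = (-1331 + sqrt(10))*4875 = -6488625 + 4875*sqrt(10)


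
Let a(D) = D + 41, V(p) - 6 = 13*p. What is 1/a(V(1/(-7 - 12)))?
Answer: 19/880 ≈ 0.021591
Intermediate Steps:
V(p) = 6 + 13*p
a(D) = 41 + D
1/a(V(1/(-7 - 12))) = 1/(41 + (6 + 13/(-7 - 12))) = 1/(41 + (6 + 13/(-19))) = 1/(41 + (6 + 13*(-1/19))) = 1/(41 + (6 - 13/19)) = 1/(41 + 101/19) = 1/(880/19) = 19/880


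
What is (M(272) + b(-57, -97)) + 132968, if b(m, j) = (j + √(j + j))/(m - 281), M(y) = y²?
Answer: 69949873/338 - I*√194/338 ≈ 2.0695e+5 - 0.041208*I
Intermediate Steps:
b(m, j) = (j + √2*√j)/(-281 + m) (b(m, j) = (j + √(2*j))/(-281 + m) = (j + √2*√j)/(-281 + m))
(M(272) + b(-57, -97)) + 132968 = (272² + (-97 + √2*√(-97))/(-281 - 57)) + 132968 = (73984 + (-97 + √2*(I*√97))/(-338)) + 132968 = (73984 - (-97 + I*√194)/338) + 132968 = (73984 + (97/338 - I*√194/338)) + 132968 = (25006689/338 - I*√194/338) + 132968 = 69949873/338 - I*√194/338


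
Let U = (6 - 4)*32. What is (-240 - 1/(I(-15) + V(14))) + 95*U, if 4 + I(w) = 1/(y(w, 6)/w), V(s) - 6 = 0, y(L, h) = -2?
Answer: 110958/19 ≈ 5839.9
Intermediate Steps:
V(s) = 6 (V(s) = 6 + 0 = 6)
U = 64 (U = 2*32 = 64)
I(w) = -4 - w/2 (I(w) = -4 + 1/(-2/w) = -4 - w/2)
(-240 - 1/(I(-15) + V(14))) + 95*U = (-240 - 1/((-4 - ½*(-15)) + 6)) + 95*64 = (-240 - 1/((-4 + 15/2) + 6)) + 6080 = (-240 - 1/(7/2 + 6)) + 6080 = (-240 - 1/19/2) + 6080 = (-240 - 1*2/19) + 6080 = (-240 - 2/19) + 6080 = -4562/19 + 6080 = 110958/19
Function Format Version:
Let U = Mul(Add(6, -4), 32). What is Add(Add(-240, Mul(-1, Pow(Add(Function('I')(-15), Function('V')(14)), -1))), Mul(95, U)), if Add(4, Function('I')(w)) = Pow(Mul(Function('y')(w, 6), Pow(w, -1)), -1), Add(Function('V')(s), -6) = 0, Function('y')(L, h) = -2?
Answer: Rational(110958, 19) ≈ 5839.9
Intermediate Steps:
Function('V')(s) = 6 (Function('V')(s) = Add(6, 0) = 6)
U = 64 (U = Mul(2, 32) = 64)
Function('I')(w) = Add(-4, Mul(Rational(-1, 2), w)) (Function('I')(w) = Add(-4, Pow(Mul(-2, Pow(w, -1)), -1)) = Add(-4, Mul(Rational(-1, 2), w)))
Add(Add(-240, Mul(-1, Pow(Add(Function('I')(-15), Function('V')(14)), -1))), Mul(95, U)) = Add(Add(-240, Mul(-1, Pow(Add(Add(-4, Mul(Rational(-1, 2), -15)), 6), -1))), Mul(95, 64)) = Add(Add(-240, Mul(-1, Pow(Add(Add(-4, Rational(15, 2)), 6), -1))), 6080) = Add(Add(-240, Mul(-1, Pow(Add(Rational(7, 2), 6), -1))), 6080) = Add(Add(-240, Mul(-1, Pow(Rational(19, 2), -1))), 6080) = Add(Add(-240, Mul(-1, Rational(2, 19))), 6080) = Add(Add(-240, Rational(-2, 19)), 6080) = Add(Rational(-4562, 19), 6080) = Rational(110958, 19)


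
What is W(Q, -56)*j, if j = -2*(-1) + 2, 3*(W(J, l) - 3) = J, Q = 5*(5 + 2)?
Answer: 176/3 ≈ 58.667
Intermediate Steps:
Q = 35 (Q = 5*7 = 35)
W(J, l) = 3 + J/3
j = 4 (j = 2 + 2 = 4)
W(Q, -56)*j = (3 + (1/3)*35)*4 = (3 + 35/3)*4 = (44/3)*4 = 176/3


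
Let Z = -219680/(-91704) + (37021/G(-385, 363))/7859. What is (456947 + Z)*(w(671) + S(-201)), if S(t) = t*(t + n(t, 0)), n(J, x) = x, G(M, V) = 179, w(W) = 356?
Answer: 300323249062889873228/16125701343 ≈ 1.8624e+10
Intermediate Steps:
S(t) = t² (S(t) = t*(t + 0) = t*t = t²)
Z = 39054028783/16125701343 (Z = -219680/(-91704) + (37021/179)/7859 = -219680*(-1/91704) + (37021*(1/179))*(1/7859) = 27460/11463 + (37021/179)*(1/7859) = 27460/11463 + 37021/1406761 = 39054028783/16125701343 ≈ 2.4218)
(456947 + Z)*(w(671) + S(-201)) = (456947 + 39054028783/16125701343)*(356 + (-201)²) = 7368629905608604*(356 + 40401)/16125701343 = (7368629905608604/16125701343)*40757 = 300323249062889873228/16125701343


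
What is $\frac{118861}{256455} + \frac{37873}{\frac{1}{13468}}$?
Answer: $\frac{130810915974481}{256455} \approx 5.1007 \cdot 10^{8}$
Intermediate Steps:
$\frac{118861}{256455} + \frac{37873}{\frac{1}{13468}} = 118861 \cdot \frac{1}{256455} + 37873 \frac{1}{\frac{1}{13468}} = \frac{118861}{256455} + 37873 \cdot 13468 = \frac{118861}{256455} + 510073564 = \frac{130810915974481}{256455}$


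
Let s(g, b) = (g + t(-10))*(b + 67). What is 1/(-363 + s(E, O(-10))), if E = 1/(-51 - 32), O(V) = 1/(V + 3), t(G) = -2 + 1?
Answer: -83/35745 ≈ -0.0023220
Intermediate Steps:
t(G) = -1
O(V) = 1/(3 + V)
E = -1/83 (E = 1/(-83) = -1/83 ≈ -0.012048)
s(g, b) = (-1 + g)*(67 + b) (s(g, b) = (g - 1)*(b + 67) = (-1 + g)*(67 + b))
1/(-363 + s(E, O(-10))) = 1/(-363 + (-67 - 1/(3 - 10) + 67*(-1/83) - 1/83/(3 - 10))) = 1/(-363 + (-67 - 1/(-7) - 67/83 - 1/83/(-7))) = 1/(-363 + (-67 - 1*(-1/7) - 67/83 - 1/7*(-1/83))) = 1/(-363 + (-67 + 1/7 - 67/83 + 1/581)) = 1/(-363 - 5616/83) = 1/(-35745/83) = -83/35745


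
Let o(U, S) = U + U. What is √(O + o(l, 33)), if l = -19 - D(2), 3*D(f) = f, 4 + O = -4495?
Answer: I*√40845/3 ≈ 67.367*I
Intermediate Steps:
O = -4499 (O = -4 - 4495 = -4499)
D(f) = f/3
l = -59/3 (l = -19 - 2/3 = -19 - 1*⅔ = -19 - ⅔ = -59/3 ≈ -19.667)
o(U, S) = 2*U
√(O + o(l, 33)) = √(-4499 + 2*(-59/3)) = √(-4499 - 118/3) = √(-13615/3) = I*√40845/3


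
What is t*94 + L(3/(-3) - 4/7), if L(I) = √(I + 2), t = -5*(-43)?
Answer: 20210 + √21/7 ≈ 20211.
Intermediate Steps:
t = 215
L(I) = √(2 + I)
t*94 + L(3/(-3) - 4/7) = 215*94 + √(2 + (3/(-3) - 4/7)) = 20210 + √(2 + (3*(-⅓) - 4*⅐)) = 20210 + √(2 + (-1 - 4/7)) = 20210 + √(2 - 11/7) = 20210 + √(3/7) = 20210 + √21/7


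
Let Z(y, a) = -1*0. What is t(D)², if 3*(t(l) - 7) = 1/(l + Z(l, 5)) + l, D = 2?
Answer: 2209/36 ≈ 61.361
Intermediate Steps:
Z(y, a) = 0
t(l) = 7 + l/3 + 1/(3*l) (t(l) = 7 + (1/(l + 0) + l)/3 = 7 + (1/l + l)/3 = 7 + (l + 1/l)/3 = 7 + (l/3 + 1/(3*l)) = 7 + l/3 + 1/(3*l))
t(D)² = (7 + (⅓)*2 + (⅓)/2)² = (7 + ⅔ + (⅓)*(½))² = (7 + ⅔ + ⅙)² = (47/6)² = 2209/36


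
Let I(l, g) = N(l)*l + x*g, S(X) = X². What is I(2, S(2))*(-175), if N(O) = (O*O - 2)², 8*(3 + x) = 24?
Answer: -1400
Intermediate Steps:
x = 0 (x = -3 + (⅛)*24 = -3 + 3 = 0)
N(O) = (-2 + O²)² (N(O) = (O² - 2)² = (-2 + O²)²)
I(l, g) = l*(-2 + l²)² (I(l, g) = (-2 + l²)²*l + 0*g = l*(-2 + l²)² + 0 = l*(-2 + l²)²)
I(2, S(2))*(-175) = (2*(-2 + 2²)²)*(-175) = (2*(-2 + 4)²)*(-175) = (2*2²)*(-175) = (2*4)*(-175) = 8*(-175) = -1400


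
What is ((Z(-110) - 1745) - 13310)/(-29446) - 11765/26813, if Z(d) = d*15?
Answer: 101478975/789535598 ≈ 0.12853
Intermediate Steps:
Z(d) = 15*d
((Z(-110) - 1745) - 13310)/(-29446) - 11765/26813 = ((15*(-110) - 1745) - 13310)/(-29446) - 11765/26813 = ((-1650 - 1745) - 13310)*(-1/29446) - 11765*1/26813 = (-3395 - 13310)*(-1/29446) - 11765/26813 = -16705*(-1/29446) - 11765/26813 = 16705/29446 - 11765/26813 = 101478975/789535598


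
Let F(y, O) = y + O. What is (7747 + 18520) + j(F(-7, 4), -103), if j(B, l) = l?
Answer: 26164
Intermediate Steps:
F(y, O) = O + y
(7747 + 18520) + j(F(-7, 4), -103) = (7747 + 18520) - 103 = 26267 - 103 = 26164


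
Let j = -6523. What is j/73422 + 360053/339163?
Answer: 24223451117/24902025786 ≈ 0.97275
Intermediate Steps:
j/73422 + 360053/339163 = -6523/73422 + 360053/339163 = 24223451117/24902025786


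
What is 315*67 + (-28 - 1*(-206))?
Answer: 21283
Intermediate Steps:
315*67 + (-28 - 1*(-206)) = 21105 + (-28 + 206) = 21105 + 178 = 21283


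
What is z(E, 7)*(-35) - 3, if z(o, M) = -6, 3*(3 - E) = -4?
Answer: 207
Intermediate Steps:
E = 13/3 (E = 3 - ⅓*(-4) = 3 + 4/3 = 13/3 ≈ 4.3333)
z(E, 7)*(-35) - 3 = -6*(-35) - 3 = 210 - 3 = 207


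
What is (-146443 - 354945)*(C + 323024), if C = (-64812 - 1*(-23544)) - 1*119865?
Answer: -81170204708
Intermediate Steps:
C = -161133 (C = (-64812 + 23544) - 119865 = -41268 - 119865 = -161133)
(-146443 - 354945)*(C + 323024) = (-146443 - 354945)*(-161133 + 323024) = -501388*161891 = -81170204708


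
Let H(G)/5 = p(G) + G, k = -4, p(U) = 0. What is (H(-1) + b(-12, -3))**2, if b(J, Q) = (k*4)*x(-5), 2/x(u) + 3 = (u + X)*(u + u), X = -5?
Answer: 267289/9409 ≈ 28.408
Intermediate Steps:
x(u) = 2/(-3 + 2*u*(-5 + u)) (x(u) = 2/(-3 + (u - 5)*(u + u)) = 2/(-3 + (-5 + u)*(2*u)) = 2/(-3 + 2*u*(-5 + u)))
H(G) = 5*G (H(G) = 5*(0 + G) = 5*G)
b(J, Q) = -32/97 (b(J, Q) = (-4*4)*(2/(-3 - 10*(-5) + 2*(-5)**2)) = -32/(-3 + 50 + 2*25) = -32/(-3 + 50 + 50) = -32/97)
(H(-1) + b(-12, -3))**2 = (5*(-1) - 32/97)**2 = (-5 - 32/97)**2 = (-517/97)**2 = 267289/9409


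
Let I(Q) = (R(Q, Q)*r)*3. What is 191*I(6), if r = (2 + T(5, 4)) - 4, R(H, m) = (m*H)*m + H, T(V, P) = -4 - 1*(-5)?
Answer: -127206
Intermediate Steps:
T(V, P) = 1 (T(V, P) = -4 + 5 = 1)
R(H, m) = H + H*m² (R(H, m) = (H*m)*m + H = H*m² + H = H + H*m²)
r = -1 (r = (2 + 1) - 4 = 3 - 4 = -1)
I(Q) = -3*Q*(1 + Q²) (I(Q) = ((Q*(1 + Q²))*(-1))*3 = -Q*(1 + Q²)*3 = -3*Q*(1 + Q²))
191*I(6) = 191*(-3*6*(1 + 6²)) = 191*(-3*6*(1 + 36)) = 191*(-3*6*37) = 191*(-666) = -127206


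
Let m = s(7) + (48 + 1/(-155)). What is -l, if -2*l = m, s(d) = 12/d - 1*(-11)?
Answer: 32934/1085 ≈ 30.354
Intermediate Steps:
s(d) = 11 + 12/d (s(d) = 12/d + 11 = 11 + 12/d)
m = 65868/1085 (m = (11 + 12/7) + (48 + 1/(-155)) = (11 + 12*(⅐)) + (48 - 1/155) = (11 + 12/7) + 7439/155 = 89/7 + 7439/155 = 65868/1085 ≈ 60.708)
l = -32934/1085 (l = -½*65868/1085 = -32934/1085 ≈ -30.354)
-l = -1*(-32934/1085) = 32934/1085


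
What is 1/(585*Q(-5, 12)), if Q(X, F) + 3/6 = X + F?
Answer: 2/7605 ≈ 0.00026299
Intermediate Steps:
Q(X, F) = -½ + F + X (Q(X, F) = -½ + (X + F) = -½ + (F + X) = -½ + F + X)
1/(585*Q(-5, 12)) = 1/(585*(-½ + 12 - 5)) = 1/(585*(13/2)) = 1/(7605/2) = 2/7605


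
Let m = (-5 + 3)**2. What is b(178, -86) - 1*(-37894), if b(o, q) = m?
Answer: 37898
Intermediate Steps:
m = 4 (m = (-2)**2 = 4)
b(o, q) = 4
b(178, -86) - 1*(-37894) = 4 - 1*(-37894) = 4 + 37894 = 37898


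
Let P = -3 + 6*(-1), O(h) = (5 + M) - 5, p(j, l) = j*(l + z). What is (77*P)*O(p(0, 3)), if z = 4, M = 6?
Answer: -4158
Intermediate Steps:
p(j, l) = j*(4 + l) (p(j, l) = j*(l + 4) = j*(4 + l))
O(h) = 6 (O(h) = (5 + 6) - 5 = 11 - 5 = 6)
P = -9 (P = -3 - 6 = -9)
(77*P)*O(p(0, 3)) = (77*(-9))*6 = -693*6 = -4158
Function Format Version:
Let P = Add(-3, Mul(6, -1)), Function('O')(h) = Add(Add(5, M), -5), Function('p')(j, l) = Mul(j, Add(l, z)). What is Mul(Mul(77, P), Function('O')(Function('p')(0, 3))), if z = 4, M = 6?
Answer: -4158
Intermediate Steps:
Function('p')(j, l) = Mul(j, Add(4, l)) (Function('p')(j, l) = Mul(j, Add(l, 4)) = Mul(j, Add(4, l)))
Function('O')(h) = 6 (Function('O')(h) = Add(Add(5, 6), -5) = Add(11, -5) = 6)
P = -9 (P = Add(-3, -6) = -9)
Mul(Mul(77, P), Function('O')(Function('p')(0, 3))) = Mul(Mul(77, -9), 6) = Mul(-693, 6) = -4158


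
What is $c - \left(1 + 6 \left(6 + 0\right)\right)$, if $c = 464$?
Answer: $427$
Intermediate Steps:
$c - \left(1 + 6 \left(6 + 0\right)\right) = 464 - \left(1 + 6 \left(6 + 0\right)\right) = 464 - 37 = 427$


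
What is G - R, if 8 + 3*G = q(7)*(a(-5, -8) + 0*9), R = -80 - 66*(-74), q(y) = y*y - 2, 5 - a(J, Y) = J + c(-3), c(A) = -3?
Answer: -4603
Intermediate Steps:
a(J, Y) = 8 - J (a(J, Y) = 5 - (J - 3) = 5 - (-3 + J) = 5 + (3 - J) = 8 - J)
q(y) = -2 + y² (q(y) = y² - 2 = -2 + y²)
R = 4804 (R = -80 + 4884 = 4804)
G = 201 (G = -8/3 + ((-2 + 7²)*((8 - 1*(-5)) + 0*9))/3 = -8/3 + ((-2 + 49)*((8 + 5) + 0))/3 = -8/3 + (47*(13 + 0))/3 = -8/3 + (47*13)/3 = -8/3 + (⅓)*611 = -8/3 + 611/3 = 201)
G - R = 201 - 1*4804 = 201 - 4804 = -4603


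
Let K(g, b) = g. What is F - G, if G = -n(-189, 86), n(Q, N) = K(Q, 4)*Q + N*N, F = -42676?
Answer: 441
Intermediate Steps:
n(Q, N) = N**2 + Q**2 (n(Q, N) = Q*Q + N*N = Q**2 + N**2 = N**2 + Q**2)
G = -43117 (G = -(86**2 + (-189)**2) = -(7396 + 35721) = -1*43117 = -43117)
F - G = -42676 - 1*(-43117) = -42676 + 43117 = 441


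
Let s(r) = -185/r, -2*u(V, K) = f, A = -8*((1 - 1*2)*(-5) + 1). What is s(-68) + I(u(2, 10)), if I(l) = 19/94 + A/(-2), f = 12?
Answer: 86045/3196 ≈ 26.923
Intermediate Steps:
A = -48 (A = -8*((1 - 2)*(-5) + 1) = -8*(-1*(-5) + 1) = -8*(5 + 1) = -8*6 = -48)
u(V, K) = -6 (u(V, K) = -½*12 = -6)
I(l) = 2275/94 (I(l) = 19/94 - 48/(-2) = 19*(1/94) - 48*(-½) = 19/94 + 24 = 2275/94)
s(-68) + I(u(2, 10)) = -185/(-68) + 2275/94 = -185*(-1/68) + 2275/94 = 185/68 + 2275/94 = 86045/3196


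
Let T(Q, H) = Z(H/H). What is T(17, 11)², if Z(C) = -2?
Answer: 4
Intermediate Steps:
T(Q, H) = -2
T(17, 11)² = (-2)² = 4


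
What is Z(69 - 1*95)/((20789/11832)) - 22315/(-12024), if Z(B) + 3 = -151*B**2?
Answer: -14522107998937/249966936 ≈ -58096.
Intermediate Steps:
Z(B) = -3 - 151*B**2
Z(69 - 1*95)/((20789/11832)) - 22315/(-12024) = (-3 - 151*(69 - 1*95)**2)/((20789/11832)) - 22315/(-12024) = (-3 - 151*(69 - 95)**2)/((20789*(1/11832))) - 22315*(-1/12024) = (-3 - 151*(-26)**2)/(20789/11832) + 22315/12024 = (-3 - 151*676)*(11832/20789) + 22315/12024 = (-3 - 102076)*(11832/20789) + 22315/12024 = -102079*11832/20789 + 22315/12024 = -1207798728/20789 + 22315/12024 = -14522107998937/249966936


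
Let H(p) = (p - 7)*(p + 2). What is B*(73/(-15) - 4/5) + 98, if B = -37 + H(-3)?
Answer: 251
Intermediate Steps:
H(p) = (-7 + p)*(2 + p)
B = -27 (B = -37 + (-14 + (-3)² - 5*(-3)) = -37 + (-14 + 9 + 15) = -37 + 10 = -27)
B*(73/(-15) - 4/5) + 98 = -27*(73/(-15) - 4/5) + 98 = -27*(73*(-1/15) - 4*⅕) + 98 = -27*(-73/15 - ⅘) + 98 = -27*(-17/3) + 98 = 153 + 98 = 251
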